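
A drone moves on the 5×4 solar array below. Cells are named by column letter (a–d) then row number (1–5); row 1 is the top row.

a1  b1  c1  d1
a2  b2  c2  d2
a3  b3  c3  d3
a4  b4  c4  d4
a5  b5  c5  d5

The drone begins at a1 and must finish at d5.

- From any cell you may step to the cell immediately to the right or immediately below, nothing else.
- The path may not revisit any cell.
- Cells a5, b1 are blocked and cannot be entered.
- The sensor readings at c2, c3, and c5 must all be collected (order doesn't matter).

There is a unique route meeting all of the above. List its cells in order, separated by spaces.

Moves only go right or down, so the column and row indices never decrease.
Route from a1: down 1 to a2, right 2 to c2, down 3 to c5, right 1 to d5 — 7 moves in all.
Check: all required cells visited.

a1 a2 b2 c2 c3 c4 c5 d5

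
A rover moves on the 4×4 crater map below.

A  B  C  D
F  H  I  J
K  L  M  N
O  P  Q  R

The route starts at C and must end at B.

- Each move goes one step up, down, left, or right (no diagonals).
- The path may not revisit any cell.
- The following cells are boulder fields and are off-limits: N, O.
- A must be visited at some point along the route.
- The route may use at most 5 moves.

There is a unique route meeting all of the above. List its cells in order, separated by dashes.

C - I - H - F - A - B

Any route must reach A and still end at B within 5 moves, so the order of the required stops is forced.
Route from C: down 1 to I, left 2 to F, up 1 to A, right 1 to B — 5 moves in all.
Check: all required cells visited; 5 ≤ 5 moves.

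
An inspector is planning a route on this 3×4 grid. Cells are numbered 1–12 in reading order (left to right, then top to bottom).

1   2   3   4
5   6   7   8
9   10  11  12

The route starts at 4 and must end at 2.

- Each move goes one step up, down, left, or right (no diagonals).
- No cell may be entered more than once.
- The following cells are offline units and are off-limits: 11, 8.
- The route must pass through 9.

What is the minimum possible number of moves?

Any route passes through 9 somewhere between 4 and 2. Summing Manhattan distances along the two legs (4 → 9 → 2) gives a lower bound of 5 + 3 = 8 moves.
A route of 8 moves achieves this: 4 → 3 → 7 → 6 → 10 → 9 → 5 → 1 → 2.
Since 8 matches the lower bound, it is optimal.

8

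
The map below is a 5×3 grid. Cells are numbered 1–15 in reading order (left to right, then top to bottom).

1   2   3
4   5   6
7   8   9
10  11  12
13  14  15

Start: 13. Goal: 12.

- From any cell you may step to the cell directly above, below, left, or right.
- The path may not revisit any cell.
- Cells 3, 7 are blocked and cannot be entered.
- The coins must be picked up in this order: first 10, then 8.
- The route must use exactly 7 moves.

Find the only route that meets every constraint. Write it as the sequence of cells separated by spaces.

The waypoints must appear in the order 10, 8, with no cell reused.
Route from 13: up 1 to 10, right 1 to 11, up 2 to 5, right 1 to 6, down 2 to 12 — 7 moves in all.
Check: order respected (10 at step 1, 8 at step 3); 7 moves as required.

13 10 11 8 5 6 9 12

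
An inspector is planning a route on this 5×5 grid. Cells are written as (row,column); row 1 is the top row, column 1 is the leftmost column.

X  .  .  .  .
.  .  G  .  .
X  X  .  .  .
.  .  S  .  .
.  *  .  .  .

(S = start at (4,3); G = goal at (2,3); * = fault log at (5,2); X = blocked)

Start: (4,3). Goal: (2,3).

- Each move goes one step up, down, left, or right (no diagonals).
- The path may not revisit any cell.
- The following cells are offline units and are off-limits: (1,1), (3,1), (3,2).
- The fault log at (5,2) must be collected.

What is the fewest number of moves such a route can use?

8

Any route passes through (5,2) somewhere between (4,3) and (2,3). Summing Manhattan distances along the two legs ((4,3) → (5,2) → (2,3)) gives a lower bound of 2 + 4 = 6 moves.
The shortest route satisfying every rule uses 8 moves: (4,3) → (4,2) → (5,2) → (5,3) → (5,4) → (4,4) → (3,4) → (2,4) → (2,3).
The bound of 6 isn't tight here; checking systematically, no route of length 6 through 7 satisfies every constraint, so 8 is the minimum.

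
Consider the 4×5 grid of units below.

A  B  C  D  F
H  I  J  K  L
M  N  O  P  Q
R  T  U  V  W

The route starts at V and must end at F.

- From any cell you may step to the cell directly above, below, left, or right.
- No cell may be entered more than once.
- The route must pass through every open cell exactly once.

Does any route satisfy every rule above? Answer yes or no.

Colour the cells like a checkerboard: each orthogonal step flips colour, so a Hamiltonian route alternates colours. Here there are 10 cells of one colour and 10 of the other, with start on the same colour as the goal — the counts and endpoints can't be arranged into an alternating sequence of length 20, so no Hamiltonian route exists.

no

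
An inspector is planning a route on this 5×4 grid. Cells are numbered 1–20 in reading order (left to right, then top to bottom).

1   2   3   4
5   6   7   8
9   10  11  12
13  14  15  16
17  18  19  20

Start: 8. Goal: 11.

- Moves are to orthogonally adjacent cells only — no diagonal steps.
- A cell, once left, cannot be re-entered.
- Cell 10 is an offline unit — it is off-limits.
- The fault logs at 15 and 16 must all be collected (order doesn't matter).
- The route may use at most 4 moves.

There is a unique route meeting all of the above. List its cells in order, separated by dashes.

8 - 12 - 16 - 15 - 11

The budget equals the shortest possible length, so every move has to be on a shortest route through the required cells.
Route from 8: 2× down (reaching 16), left to 15, up to 11 — 4 moves in all.
Check: all required cells visited; 4 ≤ 4 moves.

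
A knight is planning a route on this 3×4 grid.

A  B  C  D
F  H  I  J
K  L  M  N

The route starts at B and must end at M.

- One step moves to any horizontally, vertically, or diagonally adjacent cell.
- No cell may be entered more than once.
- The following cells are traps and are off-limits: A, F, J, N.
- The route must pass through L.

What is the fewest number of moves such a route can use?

Any route passes through L somewhere between B and M. Summing Chebyshev distances along the two legs (B → L → M) gives a lower bound of 2 + 1 = 3 moves.
A route of 3 moves achieves this: B → H → L → M.
Since 3 matches the lower bound, it is optimal.

3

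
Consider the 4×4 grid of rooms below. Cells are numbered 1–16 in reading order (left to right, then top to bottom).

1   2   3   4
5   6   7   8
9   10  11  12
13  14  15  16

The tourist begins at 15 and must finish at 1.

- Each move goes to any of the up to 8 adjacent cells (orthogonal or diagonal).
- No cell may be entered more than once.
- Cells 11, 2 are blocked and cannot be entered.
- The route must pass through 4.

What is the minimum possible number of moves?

Any route passes through 4 somewhere between 15 and 1. Summing Chebyshev distances along the two legs (15 → 4 → 1) gives a lower bound of 3 + 3 = 6 moves.
A route of 6 moves achieves this: 15 → 10 → 7 → 4 → 3 → 6 → 1.
Since 6 matches the lower bound, it is optimal.

6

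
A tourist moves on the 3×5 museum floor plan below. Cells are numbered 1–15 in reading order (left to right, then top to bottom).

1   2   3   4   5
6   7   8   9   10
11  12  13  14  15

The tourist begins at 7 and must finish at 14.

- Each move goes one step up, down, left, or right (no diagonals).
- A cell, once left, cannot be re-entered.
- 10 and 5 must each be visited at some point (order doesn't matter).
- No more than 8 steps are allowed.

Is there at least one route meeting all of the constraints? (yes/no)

One route that works: 7 → 2 → 3 → 4 → 5 → 10 → 15 → 14.

yes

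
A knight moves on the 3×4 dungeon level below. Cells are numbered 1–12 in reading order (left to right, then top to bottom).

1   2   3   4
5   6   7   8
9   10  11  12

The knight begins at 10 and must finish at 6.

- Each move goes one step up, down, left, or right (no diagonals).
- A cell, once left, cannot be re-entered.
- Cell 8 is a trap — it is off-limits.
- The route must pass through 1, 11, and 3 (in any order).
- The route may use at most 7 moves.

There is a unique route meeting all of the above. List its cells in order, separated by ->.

Any route must reach 1, 11, and 3 and still end at 6 within 7 moves, so the order of the required stops is forced.
Route from 10: right 1 to 11, up 2 to 3, left 2 to 1, down 1 to 5, right 1 to 6 — 7 moves in all.
Check: all required cells visited; 7 ≤ 7 moves.

10 -> 11 -> 7 -> 3 -> 2 -> 1 -> 5 -> 6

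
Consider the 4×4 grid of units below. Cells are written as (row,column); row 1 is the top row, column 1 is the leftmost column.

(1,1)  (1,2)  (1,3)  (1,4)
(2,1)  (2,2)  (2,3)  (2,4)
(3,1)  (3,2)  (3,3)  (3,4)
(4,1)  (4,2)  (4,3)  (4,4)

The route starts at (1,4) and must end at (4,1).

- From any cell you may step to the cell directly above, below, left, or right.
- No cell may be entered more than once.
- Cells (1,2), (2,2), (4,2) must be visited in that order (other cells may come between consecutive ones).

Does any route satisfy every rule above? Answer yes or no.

One route that works: (1,4) → (1,3) → (1,2) → (2,2) → (3,2) → (4,2) → (4,1).

yes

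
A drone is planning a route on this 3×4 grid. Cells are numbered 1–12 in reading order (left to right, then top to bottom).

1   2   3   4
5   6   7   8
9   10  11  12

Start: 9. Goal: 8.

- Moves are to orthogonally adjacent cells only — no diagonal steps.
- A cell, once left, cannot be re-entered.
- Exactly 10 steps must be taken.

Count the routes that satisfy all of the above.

4

Need simple routes of exactly 10 moves from 9 to 8 (Manhattan distance 4, so 3 moves are spent on a detour and 3 undoing it).
Enumerating: 9 5 1 2 6 10 11 7 3 4 8 | 9 5 1 2 3 7 6 10 11 12 8 | 9 10 6 5 1 2 3 7 11 12 8 | 9 10 11 7 6 5 1 2 3 4 8.
That gives 4 routes.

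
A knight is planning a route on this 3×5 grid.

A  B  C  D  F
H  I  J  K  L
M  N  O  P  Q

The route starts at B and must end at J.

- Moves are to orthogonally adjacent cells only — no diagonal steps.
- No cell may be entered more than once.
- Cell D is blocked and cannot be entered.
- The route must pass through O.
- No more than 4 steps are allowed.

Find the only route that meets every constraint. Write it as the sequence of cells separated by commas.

The 4-move cap with required stops at O leaves no slack for detours.
Route from B: down 2 to N, right 1 to O, up 1 to J — 4 moves in all.
Check: all required cells visited; 4 ≤ 4 moves.

B, I, N, O, J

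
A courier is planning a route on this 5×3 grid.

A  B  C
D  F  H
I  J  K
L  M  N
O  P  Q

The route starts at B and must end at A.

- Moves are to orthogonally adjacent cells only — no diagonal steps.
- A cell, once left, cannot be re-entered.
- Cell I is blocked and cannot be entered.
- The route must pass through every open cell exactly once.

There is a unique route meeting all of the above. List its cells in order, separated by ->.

Need to visit all 14 open cells exactly once, starting at B and ending at A.
Route from B: right to C, 4× down (reaching Q), 2× left (reaching O), up to L, right to M, 2× up (reaching F), left to D, up to A — 13 moves in all.
Check: all 14 open cells covered.

B -> C -> H -> K -> N -> Q -> P -> O -> L -> M -> J -> F -> D -> A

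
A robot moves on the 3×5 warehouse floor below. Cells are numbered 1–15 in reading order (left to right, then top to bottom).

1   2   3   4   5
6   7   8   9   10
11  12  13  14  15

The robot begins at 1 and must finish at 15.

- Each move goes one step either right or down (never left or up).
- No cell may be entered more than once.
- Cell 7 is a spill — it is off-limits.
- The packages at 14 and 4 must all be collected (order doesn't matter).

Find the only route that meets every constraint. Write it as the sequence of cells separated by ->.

Moves only go right or down, so the column and row indices never decrease.
Route from 1: right 3 to 4, down 2 to 14, right 1 to 15 — 6 moves in all.
Check: all required cells visited.

1 -> 2 -> 3 -> 4 -> 9 -> 14 -> 15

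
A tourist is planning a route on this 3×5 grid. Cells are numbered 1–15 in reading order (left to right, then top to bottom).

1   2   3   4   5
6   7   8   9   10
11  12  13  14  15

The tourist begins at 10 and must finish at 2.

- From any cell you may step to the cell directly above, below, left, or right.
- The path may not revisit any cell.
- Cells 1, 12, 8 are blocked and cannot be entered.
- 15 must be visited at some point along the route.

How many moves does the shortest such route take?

Any route passes through 15 somewhere between 10 and 2. Summing Manhattan distances along the two legs (10 → 15 → 2) gives a lower bound of 1 + 5 = 6 moves.
A route of 6 moves achieves this: 10 → 15 → 14 → 9 → 4 → 3 → 2.
Since 6 matches the lower bound, it is optimal.

6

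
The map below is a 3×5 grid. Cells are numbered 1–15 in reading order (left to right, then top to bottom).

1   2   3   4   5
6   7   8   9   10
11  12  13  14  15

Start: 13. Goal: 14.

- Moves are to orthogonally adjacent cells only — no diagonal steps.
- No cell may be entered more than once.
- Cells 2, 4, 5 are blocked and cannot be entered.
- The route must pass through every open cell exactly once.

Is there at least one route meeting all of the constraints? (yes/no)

no

Cell 1 has only one open neighbour but is neither the start nor the goal, so a Hamiltonian route would have to both enter and leave it through the same neighbour — impossible without revisiting.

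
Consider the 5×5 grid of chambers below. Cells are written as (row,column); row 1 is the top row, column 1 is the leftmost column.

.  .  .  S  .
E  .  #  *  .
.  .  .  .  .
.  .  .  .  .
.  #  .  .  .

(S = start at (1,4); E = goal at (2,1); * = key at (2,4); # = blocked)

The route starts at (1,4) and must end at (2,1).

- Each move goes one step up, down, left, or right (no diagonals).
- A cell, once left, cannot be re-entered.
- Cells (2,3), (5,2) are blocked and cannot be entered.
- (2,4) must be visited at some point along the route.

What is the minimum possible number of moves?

6

Any route passes through (2,4) somewhere between (1,4) and (2,1). Summing Manhattan distances along the two legs ((1,4) → (2,4) → (2,1)) gives a lower bound of 1 + 3 = 4 moves.
That bound ignores the blocked cells. Measuring each leg by the fewest moves that actually steer around them ((1,4)→(2,4): 1; (2,4)→(2,1): 5) raises the lower bound to 6.
A route of 6 moves exists: (1,4) → (2,4) → (3,4) → (3,3) → (3,2) → (2,2) → (2,1).
Since 6 matches that lower bound, it is optimal.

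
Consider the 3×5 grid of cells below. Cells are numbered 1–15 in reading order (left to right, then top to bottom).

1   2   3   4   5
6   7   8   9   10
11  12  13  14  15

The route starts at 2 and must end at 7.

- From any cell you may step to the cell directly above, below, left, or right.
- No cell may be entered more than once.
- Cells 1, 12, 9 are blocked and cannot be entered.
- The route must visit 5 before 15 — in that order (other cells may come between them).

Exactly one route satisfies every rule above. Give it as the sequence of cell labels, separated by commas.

2, 3, 4, 5, 10, 15, 14, 13, 8, 7

The waypoints must appear in the order 5, 15, with no cell reused.
Route from 2: right 3 to 5, down 2 to 15, left 2 to 13, up 1 to 8, left 1 to 7 — 9 moves in all.
Check: order respected (5 at step 3, 15 at step 5).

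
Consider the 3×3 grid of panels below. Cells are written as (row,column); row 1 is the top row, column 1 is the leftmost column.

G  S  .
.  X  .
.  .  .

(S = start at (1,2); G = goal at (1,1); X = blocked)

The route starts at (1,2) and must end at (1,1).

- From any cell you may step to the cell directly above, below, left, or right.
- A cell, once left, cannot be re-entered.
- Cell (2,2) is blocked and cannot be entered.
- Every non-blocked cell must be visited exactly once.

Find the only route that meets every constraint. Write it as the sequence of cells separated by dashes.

(1,2) - (1,3) - (2,3) - (3,3) - (3,2) - (3,1) - (2,1) - (1,1)

Need to visit all 8 open cells exactly once, starting at (1,2) and ending at (1,1).
Route from (1,2): right 1 to (1,3), down 2 to (3,3), left 2 to (3,1), up 2 to (1,1) — 7 moves in all.
Check: all 8 open cells covered.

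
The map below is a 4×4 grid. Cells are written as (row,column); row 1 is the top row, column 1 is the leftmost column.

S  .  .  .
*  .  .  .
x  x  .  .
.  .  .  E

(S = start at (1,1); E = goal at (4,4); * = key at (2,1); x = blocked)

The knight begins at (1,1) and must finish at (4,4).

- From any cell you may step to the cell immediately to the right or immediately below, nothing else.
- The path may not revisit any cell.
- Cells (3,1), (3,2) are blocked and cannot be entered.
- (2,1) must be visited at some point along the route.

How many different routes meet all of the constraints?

3

A right/down-only route from (1,1) to (4,4) makes exactly 3 down-moves and 3 right-moves in some order.
With no other constraints that would be C(6,3) = 20 routes.
Split at (2,1) and multiply the segment counts (each segment already excludes blocked cells): (1,1)→(2,1): 1; (2,1)→(4,4): 3; product = 3.
That gives 3 routes.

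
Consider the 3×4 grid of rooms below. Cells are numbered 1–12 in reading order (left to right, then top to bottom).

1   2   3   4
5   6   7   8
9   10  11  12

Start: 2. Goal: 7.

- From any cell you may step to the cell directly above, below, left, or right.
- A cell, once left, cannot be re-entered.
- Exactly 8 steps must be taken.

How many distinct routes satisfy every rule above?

5

Need simple routes of exactly 8 moves from 2 to 7 (Manhattan distance 2, so 3 moves are spent on a detour and 3 undoing it).
Enumerating: 2 6 10 11 12 8 4 3 7 | 2 6 5 9 10 11 12 8 7 | 2 1 5 9 10 11 12 8 7 | 2 1 5 6 10 11 12 8 7 | 2 3 4 8 12 11 10 6 7.
That gives 5 routes.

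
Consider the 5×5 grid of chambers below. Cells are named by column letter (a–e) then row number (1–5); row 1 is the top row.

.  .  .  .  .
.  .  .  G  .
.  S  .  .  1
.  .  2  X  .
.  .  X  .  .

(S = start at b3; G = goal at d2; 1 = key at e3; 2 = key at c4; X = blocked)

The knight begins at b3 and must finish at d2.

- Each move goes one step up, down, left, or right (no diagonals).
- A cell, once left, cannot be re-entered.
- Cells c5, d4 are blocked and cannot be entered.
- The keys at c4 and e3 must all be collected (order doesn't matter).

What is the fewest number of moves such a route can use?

Any route passes through c4 and e3 in some order between b3 and d2. Summing Manhattan distances along each leg and taking the cheapest ordering (b3 → c4 → e3 → d2) gives a lower bound of 2 + 3 + 2 = 7 moves.
A route of 7 moves achieves this: b3 → b4 → c4 → c3 → d3 → e3 → e2 → d2.
Since 7 matches the lower bound, it is optimal.

7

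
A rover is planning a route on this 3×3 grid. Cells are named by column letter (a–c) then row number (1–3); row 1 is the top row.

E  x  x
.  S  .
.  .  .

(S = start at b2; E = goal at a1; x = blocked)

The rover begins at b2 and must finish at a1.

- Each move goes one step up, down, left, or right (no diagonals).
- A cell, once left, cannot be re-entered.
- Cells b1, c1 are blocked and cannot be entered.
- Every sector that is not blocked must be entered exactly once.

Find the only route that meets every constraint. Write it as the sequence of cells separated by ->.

b2 -> c2 -> c3 -> b3 -> a3 -> a2 -> a1

Need to visit all 7 open cells exactly once, starting at b2 and ending at a1.
Route from b2: right 1 to c2, down 1 to c3, left 2 to a3, up 2 to a1 — 6 moves in all.
Check: all 7 open cells covered.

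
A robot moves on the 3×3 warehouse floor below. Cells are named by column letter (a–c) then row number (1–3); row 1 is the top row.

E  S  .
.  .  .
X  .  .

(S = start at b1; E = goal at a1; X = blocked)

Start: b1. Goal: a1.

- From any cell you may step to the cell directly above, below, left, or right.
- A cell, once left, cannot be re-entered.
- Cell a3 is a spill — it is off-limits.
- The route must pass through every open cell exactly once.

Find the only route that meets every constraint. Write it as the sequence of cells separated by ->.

Need to visit all 8 open cells exactly once, starting at b1 and ending at a1.
Cell c3 has only two open neighbours (c2 and b3), so the path must pass straight through it: one of those is the cell it's entered from and the other is where it exits.
Route from b1: right 1 to c1, down 2 to c3, left 1 to b3, up 1 to b2, left 1 to a2, up 1 to a1 — 7 moves in all.
Check: all 8 open cells covered.

b1 -> c1 -> c2 -> c3 -> b3 -> b2 -> a2 -> a1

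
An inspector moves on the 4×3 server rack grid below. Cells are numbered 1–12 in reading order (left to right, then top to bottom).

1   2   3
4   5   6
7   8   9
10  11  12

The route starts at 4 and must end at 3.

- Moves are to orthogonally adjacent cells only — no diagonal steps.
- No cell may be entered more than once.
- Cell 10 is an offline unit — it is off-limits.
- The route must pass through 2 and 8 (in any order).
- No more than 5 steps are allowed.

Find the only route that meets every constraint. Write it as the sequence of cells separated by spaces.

Any route must reach 2 and 8 and still end at 3 within 5 moves, so the order of the required stops is forced.
Route from 4: down 1 to 7, right 1 to 8, up 2 to 2, right 1 to 3 — 5 moves in all.
Check: all required cells visited; 5 ≤ 5 moves.

4 7 8 5 2 3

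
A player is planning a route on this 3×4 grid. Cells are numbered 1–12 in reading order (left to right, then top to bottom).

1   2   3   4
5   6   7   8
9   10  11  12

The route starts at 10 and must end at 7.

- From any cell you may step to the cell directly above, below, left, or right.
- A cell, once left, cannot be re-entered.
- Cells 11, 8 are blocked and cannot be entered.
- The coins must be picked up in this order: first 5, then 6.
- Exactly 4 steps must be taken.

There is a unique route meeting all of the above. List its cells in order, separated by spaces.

The waypoints must appear in the order 5, 6, with no cell reused.
Route from 10: left to 9, up to 5, 2× right (reaching 7) — 4 moves in all.
Check: order respected (5 at step 2, 6 at step 3); 4 moves as required.

10 9 5 6 7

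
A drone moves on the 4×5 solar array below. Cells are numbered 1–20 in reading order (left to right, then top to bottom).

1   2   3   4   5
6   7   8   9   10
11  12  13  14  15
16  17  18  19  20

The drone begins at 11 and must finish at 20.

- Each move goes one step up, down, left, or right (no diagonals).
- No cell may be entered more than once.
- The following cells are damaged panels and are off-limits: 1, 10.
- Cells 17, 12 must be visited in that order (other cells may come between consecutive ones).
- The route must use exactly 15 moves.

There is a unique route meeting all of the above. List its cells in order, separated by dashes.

The waypoints must appear in the order 17, 12, with no cell reused.
Route from 11: down to 16, right to 17, 3× up (reaching 2), 2× right (reaching 4), down to 9, left to 8, 2× down (reaching 18), right to 19, up to 14, right to 15, down to 20 — 15 moves in all.
Check: order respected (17 at step 2, 12 at step 3); 15 moves as required.

11 - 16 - 17 - 12 - 7 - 2 - 3 - 4 - 9 - 8 - 13 - 18 - 19 - 14 - 15 - 20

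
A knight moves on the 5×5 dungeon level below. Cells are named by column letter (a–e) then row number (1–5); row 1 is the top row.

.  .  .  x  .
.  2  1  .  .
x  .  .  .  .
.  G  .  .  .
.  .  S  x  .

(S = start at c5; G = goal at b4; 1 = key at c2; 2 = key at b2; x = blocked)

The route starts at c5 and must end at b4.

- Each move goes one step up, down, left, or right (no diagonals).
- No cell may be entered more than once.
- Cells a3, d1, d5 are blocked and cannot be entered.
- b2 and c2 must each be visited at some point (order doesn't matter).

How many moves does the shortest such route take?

Any route passes through b2 and c2 in some order between c5 and b4. Summing Manhattan distances along each leg and taking the cheapest ordering (c5 → c2 → b2 → b4) gives a lower bound of 3 + 1 + 2 = 6 moves.
A route of 6 moves achieves this: c5 → c4 → c3 → c2 → b2 → b3 → b4.
Since 6 matches the lower bound, it is optimal.

6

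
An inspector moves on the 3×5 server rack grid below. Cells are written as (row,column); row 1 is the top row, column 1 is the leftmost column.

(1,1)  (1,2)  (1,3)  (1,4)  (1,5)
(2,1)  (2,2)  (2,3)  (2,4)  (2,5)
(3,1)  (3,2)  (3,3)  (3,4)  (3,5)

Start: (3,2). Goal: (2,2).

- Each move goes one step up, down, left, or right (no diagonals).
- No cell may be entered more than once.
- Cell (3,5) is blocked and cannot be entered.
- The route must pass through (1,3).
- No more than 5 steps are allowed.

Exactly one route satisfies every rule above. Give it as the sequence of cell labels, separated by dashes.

(3,2) - (3,3) - (2,3) - (1,3) - (1,2) - (2,2)

The budget equals the shortest possible length, so every move has to be on a shortest route through the required cells.
Route from (3,2): right to (3,3), 2× up (reaching (1,3)), left to (1,2), down to (2,2) — 5 moves in all.
Check: all required cells visited; 5 ≤ 5 moves.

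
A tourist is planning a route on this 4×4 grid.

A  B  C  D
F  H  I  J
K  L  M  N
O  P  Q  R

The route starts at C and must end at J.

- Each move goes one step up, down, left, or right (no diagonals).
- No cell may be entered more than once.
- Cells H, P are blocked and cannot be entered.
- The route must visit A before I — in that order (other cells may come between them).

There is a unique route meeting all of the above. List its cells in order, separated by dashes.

C - B - A - F - K - L - M - I - J

The waypoints must appear in the order A, I, with no cell reused.
Route from C: left 2 to A, down 2 to K, right 2 to M, up 1 to I, right 1 to J — 8 moves in all.
Check: order respected (A at step 2, I at step 7).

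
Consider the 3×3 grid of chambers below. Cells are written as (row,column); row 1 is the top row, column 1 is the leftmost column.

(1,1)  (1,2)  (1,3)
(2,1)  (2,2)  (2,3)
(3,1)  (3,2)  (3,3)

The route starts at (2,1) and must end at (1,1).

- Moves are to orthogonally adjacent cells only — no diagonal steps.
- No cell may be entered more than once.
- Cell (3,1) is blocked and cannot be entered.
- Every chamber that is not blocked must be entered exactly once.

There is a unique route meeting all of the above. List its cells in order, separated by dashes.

(2,1) - (2,2) - (3,2) - (3,3) - (2,3) - (1,3) - (1,2) - (1,1)

Need to visit all 8 open cells exactly once, starting at (2,1) and ending at (1,1).
Cell (3,2) has only two open neighbours ((2,2) and (3,3)), so the path must pass straight through it: one of those is the cell it's entered from and the other is where it exits.
Route from (2,1): right to (2,2), down to (3,2), right to (3,3), 2× up (reaching (1,3)), 2× left (reaching (1,1)) — 7 moves in all.
Check: all 8 open cells covered.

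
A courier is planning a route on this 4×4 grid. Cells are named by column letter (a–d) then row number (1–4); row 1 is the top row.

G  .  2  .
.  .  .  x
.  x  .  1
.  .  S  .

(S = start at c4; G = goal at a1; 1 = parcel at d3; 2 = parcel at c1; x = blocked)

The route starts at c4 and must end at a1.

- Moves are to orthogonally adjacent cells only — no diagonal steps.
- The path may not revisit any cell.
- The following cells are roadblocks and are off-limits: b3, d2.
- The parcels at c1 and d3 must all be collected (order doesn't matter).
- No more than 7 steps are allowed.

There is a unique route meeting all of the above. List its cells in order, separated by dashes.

The 7-move cap with required stops at c1, d3 leaves no slack for detours.
Route from c4: right to d4, up to d3, left to c3, 2× up (reaching c1), 2× left (reaching a1) — 7 moves in all.
Check: all required cells visited; 7 ≤ 7 moves.

c4 - d4 - d3 - c3 - c2 - c1 - b1 - a1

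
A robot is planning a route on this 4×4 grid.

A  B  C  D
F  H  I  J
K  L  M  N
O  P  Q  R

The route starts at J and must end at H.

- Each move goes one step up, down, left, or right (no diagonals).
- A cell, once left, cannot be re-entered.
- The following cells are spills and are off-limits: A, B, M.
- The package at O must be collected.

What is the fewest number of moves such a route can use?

8

Any route passes through O somewhere between J and H. Summing Manhattan distances along the two legs (J → O → H) gives a lower bound of 5 + 3 = 8 moves.
A route of 8 moves achieves this: J → N → R → Q → P → O → K → F → H.
Since 8 matches the lower bound, it is optimal.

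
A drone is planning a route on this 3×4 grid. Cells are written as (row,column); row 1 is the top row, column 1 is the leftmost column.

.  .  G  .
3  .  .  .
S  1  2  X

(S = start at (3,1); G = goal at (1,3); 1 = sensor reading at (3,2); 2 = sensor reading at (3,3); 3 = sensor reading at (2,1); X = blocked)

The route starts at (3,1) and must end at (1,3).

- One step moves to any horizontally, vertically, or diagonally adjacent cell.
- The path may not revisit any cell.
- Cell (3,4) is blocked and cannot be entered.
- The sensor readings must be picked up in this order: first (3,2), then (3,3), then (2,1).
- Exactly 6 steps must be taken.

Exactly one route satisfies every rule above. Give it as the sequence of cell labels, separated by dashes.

(3,1) - (3,2) - (3,3) - (2,2) - (2,1) - (1,2) - (1,3)

The waypoints must appear in the order (3,2), (3,3), (2,1), with no cell reused.
Route from (3,1): right 2 to (3,3), up-left 1 to (2,2), left 1 to (2,1), up-right 1 to (1,2), right 1 to (1,3) — 6 moves in all.
Check: order respected (1 at step 1, 2 at step 2, 3 at step 4); 6 moves as required.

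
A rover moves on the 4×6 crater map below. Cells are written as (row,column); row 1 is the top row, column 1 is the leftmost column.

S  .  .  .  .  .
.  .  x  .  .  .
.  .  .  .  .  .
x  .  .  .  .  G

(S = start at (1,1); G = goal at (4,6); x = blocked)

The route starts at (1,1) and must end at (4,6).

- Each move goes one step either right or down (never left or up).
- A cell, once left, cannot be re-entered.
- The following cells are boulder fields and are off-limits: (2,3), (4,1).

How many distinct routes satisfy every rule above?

A right/down-only route from (1,1) to (4,6) makes exactly 3 down-moves and 5 right-moves in some order.
With no other constraints that would be C(8,3) = 56 routes.
Subtract routes through each blocked cell (inclusion–exclusion for overlaps): − through (2,3): 30 − through (4,1): 1 → 25.
That gives 25 routes.

25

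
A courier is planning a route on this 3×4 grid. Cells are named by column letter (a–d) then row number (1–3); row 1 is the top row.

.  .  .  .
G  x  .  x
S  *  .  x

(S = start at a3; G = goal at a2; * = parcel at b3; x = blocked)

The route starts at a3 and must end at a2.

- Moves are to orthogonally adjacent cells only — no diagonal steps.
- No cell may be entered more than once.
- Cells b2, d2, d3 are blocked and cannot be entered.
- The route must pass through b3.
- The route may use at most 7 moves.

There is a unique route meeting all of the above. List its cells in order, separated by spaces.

The 7-move cap with required stops at b3 leaves no slack for detours.
Route from a3: 2× right (reaching c3), 2× up (reaching c1), 2× left (reaching a1), down to a2 — 7 moves in all.
Check: all required cells visited; 7 ≤ 7 moves.

a3 b3 c3 c2 c1 b1 a1 a2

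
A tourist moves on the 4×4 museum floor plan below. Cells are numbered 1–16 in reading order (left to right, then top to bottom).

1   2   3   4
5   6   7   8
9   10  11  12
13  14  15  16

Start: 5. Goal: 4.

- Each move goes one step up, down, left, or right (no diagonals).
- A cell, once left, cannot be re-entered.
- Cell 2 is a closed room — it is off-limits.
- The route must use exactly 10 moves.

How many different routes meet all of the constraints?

Need simple routes of exactly 10 moves from 5 to 4 (Manhattan distance 4, so 3 moves are spent on a detour and 3 undoing it).
Branch systematically from the start, pruning whenever the remaining move budget drops below the Manhattan distance to 4 or differs from it in parity. Grouping the completions by first move — via 9: 15; via 6: 10 (no valid completion starts via 1) — and summing: 15 + 10 = 25.
That gives 25 routes.

25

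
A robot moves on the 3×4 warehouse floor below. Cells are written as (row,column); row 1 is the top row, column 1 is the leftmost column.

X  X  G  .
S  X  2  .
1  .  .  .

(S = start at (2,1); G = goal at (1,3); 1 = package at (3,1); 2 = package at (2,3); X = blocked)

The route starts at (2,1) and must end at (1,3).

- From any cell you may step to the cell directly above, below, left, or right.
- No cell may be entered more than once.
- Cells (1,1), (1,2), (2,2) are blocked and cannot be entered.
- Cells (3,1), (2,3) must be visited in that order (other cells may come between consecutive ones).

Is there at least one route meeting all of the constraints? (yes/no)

yes

One route that works: (2,1) → (3,1) → (3,2) → (3,3) → (2,3) → (1,3).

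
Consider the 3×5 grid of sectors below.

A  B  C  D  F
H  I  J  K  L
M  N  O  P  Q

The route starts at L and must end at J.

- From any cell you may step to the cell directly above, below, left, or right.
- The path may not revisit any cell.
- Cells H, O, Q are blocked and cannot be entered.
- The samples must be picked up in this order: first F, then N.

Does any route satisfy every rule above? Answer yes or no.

no

Even ignoring the required order, no revisit-free route from L to J manages to pass through all of F and N: branching out from L, every path either misses one of them or, having collected them, can no longer reach J without re-entering a cell.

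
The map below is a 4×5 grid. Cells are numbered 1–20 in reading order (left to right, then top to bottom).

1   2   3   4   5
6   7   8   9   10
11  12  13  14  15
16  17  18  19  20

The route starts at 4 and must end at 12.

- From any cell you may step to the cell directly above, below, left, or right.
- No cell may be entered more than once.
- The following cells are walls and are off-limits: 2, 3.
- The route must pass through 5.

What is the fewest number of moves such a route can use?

6

Any route passes through 5 somewhere between 4 and 12. Summing Manhattan distances along the two legs (4 → 5 → 12) gives a lower bound of 1 + 5 = 6 moves.
A route of 6 moves achieves this: 4 → 5 → 10 → 15 → 14 → 13 → 12.
Since 6 matches the lower bound, it is optimal.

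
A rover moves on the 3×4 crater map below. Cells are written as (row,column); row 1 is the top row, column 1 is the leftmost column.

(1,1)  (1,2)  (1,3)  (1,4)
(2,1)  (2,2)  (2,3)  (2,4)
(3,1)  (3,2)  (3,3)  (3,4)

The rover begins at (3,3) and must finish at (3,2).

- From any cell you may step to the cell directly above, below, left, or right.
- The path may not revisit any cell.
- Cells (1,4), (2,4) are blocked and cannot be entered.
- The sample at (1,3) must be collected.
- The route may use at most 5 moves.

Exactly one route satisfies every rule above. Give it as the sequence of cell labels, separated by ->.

The 5-move cap with required stops at (1,3) leaves no slack for detours.
Route from (3,3): up 2 to (1,3), left 1 to (1,2), down 2 to (3,2) — 5 moves in all.
Check: all required cells visited; 5 ≤ 5 moves.

(3,3) -> (2,3) -> (1,3) -> (1,2) -> (2,2) -> (3,2)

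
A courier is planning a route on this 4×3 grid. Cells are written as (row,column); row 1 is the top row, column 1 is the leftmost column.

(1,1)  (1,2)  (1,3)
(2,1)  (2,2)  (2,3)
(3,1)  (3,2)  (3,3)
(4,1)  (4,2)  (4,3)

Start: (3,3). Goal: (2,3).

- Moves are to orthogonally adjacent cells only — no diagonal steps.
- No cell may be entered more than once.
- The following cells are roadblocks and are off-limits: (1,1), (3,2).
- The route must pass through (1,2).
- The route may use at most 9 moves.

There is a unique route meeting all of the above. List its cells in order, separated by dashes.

The budget equals the shortest possible length, so every move has to be on a shortest route through the required cells.
Route from (3,3): down to (4,3), 2× left (reaching (4,1)), 2× up (reaching (2,1)), right to (2,2), up to (1,2), right to (1,3), down to (2,3) — 9 moves in all.
Check: all required cells visited; 9 ≤ 9 moves.

(3,3) - (4,3) - (4,2) - (4,1) - (3,1) - (2,1) - (2,2) - (1,2) - (1,3) - (2,3)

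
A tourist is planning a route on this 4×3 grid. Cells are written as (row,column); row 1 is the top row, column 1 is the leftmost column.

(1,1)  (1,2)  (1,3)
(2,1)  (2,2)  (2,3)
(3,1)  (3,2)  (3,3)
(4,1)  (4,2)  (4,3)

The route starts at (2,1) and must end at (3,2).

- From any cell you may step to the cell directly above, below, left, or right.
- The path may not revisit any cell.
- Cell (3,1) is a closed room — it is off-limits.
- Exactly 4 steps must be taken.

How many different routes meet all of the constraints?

Need simple routes of exactly 4 moves from (2,1) to (3,2) (Manhattan distance 2, so 1 moves are spent on a detour and 1 undoing it).
Enumerating: (2,1) (1,1) (1,2) (2,2) (3,2) | (2,1) (2,2) (2,3) (3,3) (3,2).
That gives 2 routes.

2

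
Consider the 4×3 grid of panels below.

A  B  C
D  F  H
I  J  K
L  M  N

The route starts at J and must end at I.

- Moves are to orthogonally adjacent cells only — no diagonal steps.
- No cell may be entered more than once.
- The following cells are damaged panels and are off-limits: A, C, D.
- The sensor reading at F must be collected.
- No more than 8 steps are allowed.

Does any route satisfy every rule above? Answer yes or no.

One route that works: J → F → H → K → N → M → L → I.

yes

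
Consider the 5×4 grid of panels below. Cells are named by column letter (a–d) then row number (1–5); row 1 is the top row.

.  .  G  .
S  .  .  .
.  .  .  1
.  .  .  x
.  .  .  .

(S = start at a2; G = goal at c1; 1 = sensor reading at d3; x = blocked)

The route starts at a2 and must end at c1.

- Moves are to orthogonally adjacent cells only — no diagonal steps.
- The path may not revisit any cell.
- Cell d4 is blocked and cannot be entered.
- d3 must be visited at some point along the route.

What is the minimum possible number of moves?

Any route passes through d3 somewhere between a2 and c1. Summing Manhattan distances along the two legs (a2 → d3 → c1) gives a lower bound of 4 + 3 = 7 moves.
A route of 7 moves achieves this: a2 → a3 → b3 → c3 → d3 → d2 → d1 → c1.
Since 7 matches the lower bound, it is optimal.

7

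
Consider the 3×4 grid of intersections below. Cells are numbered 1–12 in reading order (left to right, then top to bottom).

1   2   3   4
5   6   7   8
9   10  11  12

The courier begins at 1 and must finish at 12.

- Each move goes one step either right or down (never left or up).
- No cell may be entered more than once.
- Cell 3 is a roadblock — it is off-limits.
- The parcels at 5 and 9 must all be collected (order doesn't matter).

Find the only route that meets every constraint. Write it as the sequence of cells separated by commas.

1, 5, 9, 10, 11, 12

Moves only go right or down, so the column and row indices never decrease.
Route from 1: 2× down (reaching 9), 3× right (reaching 12) — 5 moves in all.
Check: all required cells visited.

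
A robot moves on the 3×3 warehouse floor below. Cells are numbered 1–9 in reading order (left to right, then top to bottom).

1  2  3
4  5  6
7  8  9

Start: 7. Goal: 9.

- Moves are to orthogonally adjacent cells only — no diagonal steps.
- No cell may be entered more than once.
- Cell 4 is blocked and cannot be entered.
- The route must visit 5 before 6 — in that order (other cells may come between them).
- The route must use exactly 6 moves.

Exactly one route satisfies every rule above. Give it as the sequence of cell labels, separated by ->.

The waypoints must appear in the order 5, 6, with no cell reused.
Route from 7: right 1 to 8, up 2 to 2, right 1 to 3, down 2 to 9 — 6 moves in all.
Check: order respected (5 at step 2, 6 at step 5); 6 moves as required.

7 -> 8 -> 5 -> 2 -> 3 -> 6 -> 9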